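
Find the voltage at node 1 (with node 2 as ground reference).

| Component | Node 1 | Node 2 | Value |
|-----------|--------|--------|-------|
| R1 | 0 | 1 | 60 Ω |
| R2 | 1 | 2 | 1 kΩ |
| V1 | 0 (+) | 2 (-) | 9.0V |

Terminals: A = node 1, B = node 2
Nodal analysis, taking node 2 as the 0 V reference.
Source V1 fixes V_0 = 9 V.
KCL at each unknown node (sum of currents leaving = 0; resistances in Ω):
  Node 1: (V_1 - 9)/60 + (V_1 - 0)/1000 = 0
Collecting terms: 0.01767 × V_1 = 0.15  =>  V_1 = 8.491 V
The requested potential is V_1 = 8.491 V.

Final answer: V_1 = 8.491 V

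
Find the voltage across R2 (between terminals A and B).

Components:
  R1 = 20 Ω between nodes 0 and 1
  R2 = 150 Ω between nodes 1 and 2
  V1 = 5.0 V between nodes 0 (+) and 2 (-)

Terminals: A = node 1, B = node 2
R1 and R2 are in series across V1 (node 0 → node 1 → node 2), and the output A–B is taken across R2, so this is a voltage divider.
Series current: I = V1/(R1 + R2) = 5/(20 + 150) = 5/170 = 0.02941 A
V_R2 = I × R2 = V1 × R2/(R1 + R2) = 5 × 150/170 = 4.412 V

Final answer: 4.412 V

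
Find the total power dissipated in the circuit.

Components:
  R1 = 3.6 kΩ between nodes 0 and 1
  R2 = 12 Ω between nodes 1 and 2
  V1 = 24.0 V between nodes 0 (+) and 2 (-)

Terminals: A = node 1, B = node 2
Nodal analysis, taking node 2 as the 0 V reference.
Source V1 fixes V_0 = 24 V.
KCL at each unknown node (sum of currents leaving = 0; resistances in Ω):
  Node 1: (V_1 - 24)/3600 + (V_1 - 0)/12 = 0
Collecting terms: 0.08361 × V_1 = 0.006667  =>  V_1 = 0.07973 V
Power in each resistor, P = (ΔV)²/R:
  P_R1 = (24 - 0.07973)²/3600 = 0.1589 W
  P_R2 = (0.07973 - 0)²/12 = 0.0005298 W
P_total = P_R1 + P_R2 = 0.1595 W

Final answer: 0.1595 W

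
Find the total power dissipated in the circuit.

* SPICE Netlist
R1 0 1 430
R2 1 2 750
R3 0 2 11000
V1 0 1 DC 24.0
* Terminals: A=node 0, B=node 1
Nodal analysis, taking node 1 as the 0 V reference.
Source V1 fixes V_0 = 24 V.
KCL at each unknown node (sum of currents leaving = 0; resistances in Ω):
  Node 2: (V_2 - 0)/750 + (V_2 - 24)/11000 = 0
Collecting terms: 0.001424 × V_2 = 0.002182  =>  V_2 = 1.532 V
Power in each resistor, P = (ΔV)²/R:
  P_R1 = (24 - 0)²/430 = 1.34 W
  P_R2 = (0 - 1.532)²/750 = 0.003129 W
  P_R3 = (24 - 1.532)²/11000 = 0.04589 W
P_total = P_R1 + P_R2 + P_R3 = 1.389 W

Final answer: 1.389 W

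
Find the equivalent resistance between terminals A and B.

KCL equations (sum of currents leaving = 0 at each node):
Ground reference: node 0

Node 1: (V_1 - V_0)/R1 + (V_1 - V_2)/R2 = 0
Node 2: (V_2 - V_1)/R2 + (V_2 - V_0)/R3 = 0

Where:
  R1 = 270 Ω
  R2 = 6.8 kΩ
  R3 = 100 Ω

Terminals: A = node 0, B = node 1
Reduce the network between node 0 (A) and node 1 (B) by series/parallel combination:
  Rs1 = R3 + R2 (series, joined only at node 2) = 100 + 6800 = 6900 Ω
  Rp1 = R1 ‖ Rs1 (parallel, both between nodes 0 and 1) = 1/(1/270 + 1/6900) = 259.8 Ω
R_eq = 259.8 Ω

Final answer: 259.8 Ω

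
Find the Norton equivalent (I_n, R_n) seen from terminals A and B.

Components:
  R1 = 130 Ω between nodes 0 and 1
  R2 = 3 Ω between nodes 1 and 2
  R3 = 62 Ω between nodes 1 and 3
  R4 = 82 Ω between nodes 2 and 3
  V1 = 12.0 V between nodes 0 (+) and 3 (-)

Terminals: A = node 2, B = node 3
Find the Thévenin equivalent first; then I_n = V_th/R_th and R_n = R_th.
Step 1 — V_th is the open-circuit voltage V_A - V_B (nothing connected across the terminals).
Nodal analysis, taking node 3 as the 0 V reference.
Source V1 fixes V_0 = 12 V.
KCL at each unknown node (sum of currents leaving = 0; resistances in Ω):
  Node 1: (V_1 - 12)/130 + (V_1 - V_2)/3 + (V_1 - 0)/62 = 0
  Node 2: (V_2 - V_1)/3 + (V_2 - 0)/82 = 0
Collecting terms (coefficients in siemens):
  0.3572·V_1 - 0.3333·V_2 = 0.09231
  0.3455·V_2 - 0.3333·V_1 = 0
Determinant D = (0.3572)(0.3455) - (-0.3333)(-0.3333) = 0.0123
V_1 = [(0.09231)(0.3455) - (-0.3333)(0)]/D = 2.594 V
V_2 = [(0.3572)(0) - (0.09231)(-0.3333)]/D = 2.502 V
V_th = V_2 - V_3 = 2.502 - 0 = 2.502 V
Step 2 — R_th: zero the source — replace V1 by a short circuit (node 3 merges into node 0) — and find the resistance seen between A (node 2) and B (node 0).
Reduce the network between node 2 (A) and node 0 (B) by series/parallel combination:
  Rp1 = R1 ‖ R3 (parallel, both between nodes 0 and 1) = 1/(1/130 + 1/62) = 41.98 Ω
  Rs1 = R2 + Rp1 (series, joined only at node 1) = 3 + 41.98 = 44.98 Ω
  Rp2 = R4 ‖ Rs1 (parallel, both between nodes 0 and 2) = 1/(1/82 + 1/44.98) = 29.05 Ω
R_th = 29.05 Ω
I_n = V_th/R_th = 2.502/29.05 = 0.08615 A, and R_n = R_th = 29.05 Ω

Final answer: I_n = 0.08615 A, R_n = 29.05 Ω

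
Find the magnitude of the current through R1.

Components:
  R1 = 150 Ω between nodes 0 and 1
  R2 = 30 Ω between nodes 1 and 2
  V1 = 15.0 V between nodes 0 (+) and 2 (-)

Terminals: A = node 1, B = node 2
Nodal analysis, taking node 2 as the 0 V reference.
Source V1 fixes V_0 = 15 V.
KCL at each unknown node (sum of currents leaving = 0; resistances in Ω):
  Node 1: (V_1 - 15)/150 + (V_1 - 0)/30 = 0
Collecting terms: 0.04 × V_1 = 0.1  =>  V_1 = 2.5 V
I_R1 = (V_0 - V_1)/R1 = (15 - 2.5)/150 = 0.08333 A
|I_R1| = 0.08333 A

Final answer: |I_R1| = 0.08333 A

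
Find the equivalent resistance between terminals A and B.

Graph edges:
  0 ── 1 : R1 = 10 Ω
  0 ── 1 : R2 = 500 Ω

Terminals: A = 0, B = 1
Reduce the network between node 0 (A) and node 1 (B) by series/parallel combination:
  Rp1 = R1 ‖ R2 (parallel, both between nodes 0 and 1) = 1/(1/10 + 1/500) = 9.804 Ω
R_eq = 9.804 Ω

Final answer: 9.804 Ω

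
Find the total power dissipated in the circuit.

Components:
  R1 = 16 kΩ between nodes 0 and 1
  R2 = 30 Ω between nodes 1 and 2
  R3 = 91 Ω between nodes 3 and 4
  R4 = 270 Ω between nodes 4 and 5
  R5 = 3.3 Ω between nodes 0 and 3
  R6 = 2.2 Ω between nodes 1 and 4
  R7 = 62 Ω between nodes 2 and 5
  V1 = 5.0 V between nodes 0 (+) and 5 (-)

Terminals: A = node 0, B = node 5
Nodal analysis, taking node 5 as the 0 V reference.
Source V1 fixes V_0 = 5 V.
KCL at each unknown node (sum of currents leaving = 0; resistances in Ω):
  Node 1: (V_1 - 5)/16000 + (V_1 - V_2)/30 + (V_1 - V_4)/2.2 = 0
  Node 2: (V_2 - V_1)/30 + (V_2 - 0)/62 = 0
  Node 3: (V_3 - V_4)/91 + (V_3 - 5)/3.3 = 0
  Node 4: (V_4 - V_3)/91 + (V_4 - 0)/270 + (V_4 - V_1)/2.2 = 0
Collecting terms (coefficients in siemens):
  0.4879·V_1 - 0.03333·V_2 - 0.4545·V_4 = 0.0003125
  0.04946·V_2 - 0.03333·V_1 = 0
  0.314·V_3 - 0.01099·V_4 = 1.515
  0.4692·V_4 - 0.4545·V_1 - 0.01099·V_3 = 0
Solving these 4 simultaneous equations (Gaussian elimination) gives:
  V_1 = 2.085 V, V_2 = 1.405 V, V_3 = 4.9 V, V_4 = 2.135 V
Power in each resistor, P = (ΔV)²/R:
  P_R1 = (5 - 2.085)²/16000 = 0.0005311 W
  P_R2 = (2.085 - 1.405)²/30 = 0.01541 W
  P_R3 = (4.9 - 2.135)²/91 = 0.08403 W
  P_R4 = (2.135 - 0)²/270 = 0.01687 W
  P_R5 = (5 - 4.9)²/3.3 = 0.003047 W
  P_R6 = (2.085 - 2.135)²/2.2 = 0.001112 W
  P_R7 = (1.405 - 0)²/62 = 0.03185 W
P_total = P_R1 + P_R2 + P_R3 + P_R4 + P_R5 + P_R6 + P_R7 = 0.1528 W

Final answer: 0.1528 W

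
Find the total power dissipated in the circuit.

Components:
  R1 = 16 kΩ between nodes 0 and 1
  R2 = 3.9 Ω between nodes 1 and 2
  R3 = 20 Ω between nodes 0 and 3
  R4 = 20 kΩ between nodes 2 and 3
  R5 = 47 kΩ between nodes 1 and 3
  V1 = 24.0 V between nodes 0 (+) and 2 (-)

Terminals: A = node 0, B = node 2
Nodal analysis, taking node 2 as the 0 V reference.
Source V1 fixes V_0 = 24 V.
KCL at each unknown node (sum of currents leaving = 0; resistances in Ω):
  Node 1: (V_1 - 24)/16000 + (V_1 - 0)/3.9 + (V_1 - V_3)/47000 = 0
  Node 3: (V_3 - 24)/20 + (V_3 - 0)/20000 + (V_3 - V_1)/47000 = 0
Collecting terms (coefficients in siemens):
  0.2565·V_1 - 0.00002128·V_3 = 0.0015
  0.05007·V_3 - 0.00002128·V_1 = 1.2
Determinant D = (0.2565)(0.05007) - (-0.00002128)(-0.00002128) = 0.01284
V_1 = [(0.0015)(0.05007) - (-0.00002128)(1.2)]/D = 0.007836 V
V_3 = [(0.2565)(1.2) - (0.0015)(-0.00002128)]/D = 23.97 V
Power in each resistor, P = (ΔV)²/R:
  P_R1 = (24 - 0.007836)²/16000 = 0.03598 W
  P_R2 = (0.007836 - 0)²/3.9 = 0.00001574 W
  P_R3 = (24 - 23.97)²/20 = 0.00005835 W
  P_R4 = (0 - 23.97)²/20000 = 0.02872 W
  P_R5 = (0.007836 - 23.97)²/47000 = 0.01221 W
P_total = P_R1 + P_R2 + P_R3 + P_R4 + P_R5 = 0.07698 W

Final answer: 0.07698 W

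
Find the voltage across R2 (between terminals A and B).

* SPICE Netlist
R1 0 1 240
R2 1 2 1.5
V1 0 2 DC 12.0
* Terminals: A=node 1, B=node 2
R1 and R2 are in series across V1 (node 0 → node 1 → node 2), and the output A–B is taken across R2, so this is a voltage divider.
Series current: I = V1/(R1 + R2) = 12/(240 + 1.5) = 12/241.5 = 0.04969 A
V_R2 = I × R2 = V1 × R2/(R1 + R2) = 12 × 1.5/241.5 = 0.07453 V

Final answer: 0.07453 V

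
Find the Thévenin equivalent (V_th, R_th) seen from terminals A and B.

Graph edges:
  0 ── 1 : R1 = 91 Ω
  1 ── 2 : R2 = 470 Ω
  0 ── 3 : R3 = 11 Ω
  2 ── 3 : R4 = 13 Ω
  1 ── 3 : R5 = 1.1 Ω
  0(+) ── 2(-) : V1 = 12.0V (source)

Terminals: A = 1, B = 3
Step 1 — V_th is the open-circuit voltage V_A - V_B (nothing connected across the terminals).
Nodal analysis, taking node 2 as the 0 V reference.
Source V1 fixes V_0 = 12 V.
KCL at each unknown node (sum of currents leaving = 0; resistances in Ω):
  Node 1: (V_1 - 12)/91 + (V_1 - 0)/470 + (V_1 - V_3)/1.1 = 0
  Node 3: (V_3 - 12)/11 + (V_3 - 0)/13 + (V_3 - V_1)/1.1 = 0
Collecting terms (coefficients in siemens):
  0.9222·V_1 - 0.9091·V_3 = 0.1319
  1.077·V_3 - 0.9091·V_1 = 1.091
Determinant D = (0.9222)(1.077) - (-0.9091)(-0.9091) = 0.1667
V_1 = [(0.1319)(1.077) - (-0.9091)(1.091)]/D = 6.801 V
V_3 = [(0.9222)(1.091) - (0.1319)(-0.9091)]/D = 6.754 V
V_th = V_1 - V_3 = 6.801 - 6.754 = 0.04693 V
Step 2 — R_th: zero the source — replace V1 by a short circuit (node 2 merges into node 0) — and find the resistance seen between A (node 1) and B (node 3).
Reduce the network between node 1 (A) and node 3 (B) by series/parallel combination:
  Rp1 = R1 ‖ R2 (parallel, both between nodes 0 and 1) = 1/(1/91 + 1/470) = 76.24 Ω
  Rp2 = R3 ‖ R4 (parallel, both between nodes 0 and 3) = 1/(1/11 + 1/13) = 5.958 Ω
  Rs1 = Rp1 + Rp2 (series, joined only at node 0) = 76.24 + 5.958 = 82.2 Ω
  Rp3 = R5 ‖ Rs1 (parallel, both between nodes 1 and 3) = 1/(1/1.1 + 1/82.2) = 1.085 Ω
R_th = 1.085 Ω

Final answer: V_th = 0.04693 V, R_th = 1.085 Ω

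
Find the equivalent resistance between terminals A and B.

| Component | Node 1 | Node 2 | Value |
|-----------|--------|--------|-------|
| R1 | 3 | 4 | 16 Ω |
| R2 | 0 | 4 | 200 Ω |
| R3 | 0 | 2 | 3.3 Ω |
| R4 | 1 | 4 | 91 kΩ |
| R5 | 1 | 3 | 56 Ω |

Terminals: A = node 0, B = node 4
Reduce the network between node 0 (A) and node 4 (B) by series/parallel combination:
  Rs1 = R4 + R5 (series, joined only at node 1) = 91000 + 56 = 91060 Ω
  Rp1 = R1 ‖ Rs1 (parallel, both between nodes 3 and 4) = 1/(1/16 + 1/91060) = 16 Ω
  R3 touches the rest of the network only at node 0 (its other end, node 2, goes nowhere), so no current can flow through it — remove it.
  Rp1 touches the rest of the network only at node 4 (its other end, node 3, goes nowhere), so no current can flow through it — remove it.
R_eq = 200 Ω

Final answer: 200 Ω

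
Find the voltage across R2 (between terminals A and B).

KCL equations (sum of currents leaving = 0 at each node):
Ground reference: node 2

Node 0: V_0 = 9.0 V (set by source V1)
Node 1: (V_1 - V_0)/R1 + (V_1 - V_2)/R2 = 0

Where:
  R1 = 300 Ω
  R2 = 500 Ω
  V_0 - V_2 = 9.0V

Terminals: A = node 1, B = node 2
R1 and R2 are in series across V1 (node 0 → node 1 → node 2), and the output A–B is taken across R2, so this is a voltage divider.
Series current: I = V1/(R1 + R2) = 9/(300 + 500) = 9/800 = 0.01125 A
V_R2 = I × R2 = V1 × R2/(R1 + R2) = 9 × 500/800 = 5.625 V

Final answer: 5.625 V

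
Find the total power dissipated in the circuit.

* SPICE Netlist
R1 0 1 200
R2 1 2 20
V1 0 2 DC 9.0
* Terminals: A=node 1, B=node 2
Nodal analysis, taking node 2 as the 0 V reference.
Source V1 fixes V_0 = 9 V.
KCL at each unknown node (sum of currents leaving = 0; resistances in Ω):
  Node 1: (V_1 - 9)/200 + (V_1 - 0)/20 = 0
Collecting terms: 0.055 × V_1 = 0.045  =>  V_1 = 0.8182 V
Power in each resistor, P = (ΔV)²/R:
  P_R1 = (9 - 0.8182)²/200 = 0.3347 W
  P_R2 = (0.8182 - 0)²/20 = 0.03347 W
P_total = P_R1 + P_R2 = 0.3682 W

Final answer: 0.3682 W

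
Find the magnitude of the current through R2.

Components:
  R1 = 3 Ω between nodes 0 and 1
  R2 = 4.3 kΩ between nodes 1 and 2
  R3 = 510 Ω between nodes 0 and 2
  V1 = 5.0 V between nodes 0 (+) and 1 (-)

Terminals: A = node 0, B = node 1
Nodal analysis, taking node 1 as the 0 V reference.
Source V1 fixes V_0 = 5 V.
KCL at each unknown node (sum of currents leaving = 0; resistances in Ω):
  Node 2: (V_2 - 0)/4300 + (V_2 - 5)/510 = 0
Collecting terms: 0.002193 × V_2 = 0.009804  =>  V_2 = 4.47 V
I_R2 = (V_1 - V_2)/R2 = (0 - 4.47)/4300 = -0.00104 A
|I_R2| = 0.00104 A

Final answer: |I_R2| = 0.00104 A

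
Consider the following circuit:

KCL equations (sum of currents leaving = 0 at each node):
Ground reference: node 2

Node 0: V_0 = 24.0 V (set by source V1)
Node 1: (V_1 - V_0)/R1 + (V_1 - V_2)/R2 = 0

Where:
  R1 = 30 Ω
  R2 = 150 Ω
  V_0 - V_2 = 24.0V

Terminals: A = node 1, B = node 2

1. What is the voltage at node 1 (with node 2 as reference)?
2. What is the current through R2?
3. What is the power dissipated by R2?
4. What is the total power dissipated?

Nodal analysis, taking node 2 as the 0 V reference.
Source V1 fixes V_0 = 24 V.
KCL at each unknown node (sum of currents leaving = 0; resistances in Ω):
  Node 1: (V_1 - 24)/30 + (V_1 - 0)/150 = 0
Collecting terms: 0.04 × V_1 = 0.8  =>  V_1 = 20 V
Part 1:
  Read off the nodal solution: V_1 = 20 V
Part 2:
  I_R2 = (V_1 - V_2)/R2 = (20 - 0)/150 = 0.1333 A
  Magnitude: I_R2 = 0.1333 A
Part 3:
  I_R2 = (V_1 - V_2)/R2 = (20 - 0)/150 = 0.1333 A
  P_R2 = I_R2² × R2 = (0.1333)² × 150 = 2.667 W
Part 4:
  Power in each resistor, P = (ΔV)²/R:
    P_R1 = (24 - 20)²/30 = 0.5333 W
    P_R2 = (20 - 0)²/150 = 2.667 W
  P_total = P_R1 + P_R2 = 3.2 W

Final answers:
1. V_1 = 20 V
2. I_R2 = 0.1333 A
3. P_R2 = 2.667 W
4. P_total = 3.2 W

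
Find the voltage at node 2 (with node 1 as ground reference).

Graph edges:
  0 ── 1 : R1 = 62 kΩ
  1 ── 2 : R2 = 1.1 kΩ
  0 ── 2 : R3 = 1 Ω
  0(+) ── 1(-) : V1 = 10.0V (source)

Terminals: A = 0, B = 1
Nodal analysis, taking node 1 as the 0 V reference.
Source V1 fixes V_0 = 10 V.
KCL at each unknown node (sum of currents leaving = 0; resistances in Ω):
  Node 2: (V_2 - 0)/1100 + (V_2 - 10)/1 = 0
Collecting terms: 1.001 × V_2 = 10  =>  V_2 = 9.991 V
The requested potential is V_2 = 9.991 V.

Final answer: V_2 = 9.991 V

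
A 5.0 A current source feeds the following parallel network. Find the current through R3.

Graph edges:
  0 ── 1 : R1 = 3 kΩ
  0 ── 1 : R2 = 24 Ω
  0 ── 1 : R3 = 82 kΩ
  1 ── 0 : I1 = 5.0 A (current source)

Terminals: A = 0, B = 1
All resistors sit directly between nodes 0 and 1, so they are in parallel and share one voltage V; the full source current 5 A splits among them.
1/R_par = 1/3000 + 1/24 + 1/82000 = 0.04201 S  =>  R_par = 23.8 Ω
V = I × R_par = 5 × 23.8 = 119 V
I_R3 = V/R3 = 119/82000 = 0.001451 A

Final answer: 0.001451 A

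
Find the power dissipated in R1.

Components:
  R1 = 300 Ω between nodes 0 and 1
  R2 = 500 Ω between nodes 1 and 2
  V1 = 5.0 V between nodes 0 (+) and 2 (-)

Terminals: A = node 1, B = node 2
Nodal analysis, taking node 2 as the 0 V reference.
Source V1 fixes V_0 = 5 V.
KCL at each unknown node (sum of currents leaving = 0; resistances in Ω):
  Node 1: (V_1 - 5)/300 + (V_1 - 0)/500 = 0
Collecting terms: 0.005333 × V_1 = 0.01667  =>  V_1 = 3.125 V
I_R1 = (V_0 - V_1)/R1 = (5 - 3.125)/300 = 0.00625 A
P_R1 = I_R1² × R1 = (0.00625)² × 300 = 0.01172 W

Final answer: 0.01172 W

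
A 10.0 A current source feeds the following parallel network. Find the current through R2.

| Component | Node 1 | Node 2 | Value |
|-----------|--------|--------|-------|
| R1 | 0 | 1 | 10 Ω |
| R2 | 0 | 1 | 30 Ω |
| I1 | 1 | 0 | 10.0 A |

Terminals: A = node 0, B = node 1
All resistors sit directly between nodes 0 and 1, so they are in parallel and share one voltage V; the full source current 10 A splits among them.
1/R_par = 1/10 + 1/30 = 0.1333 S  =>  R_par = 7.5 Ω
V = I × R_par = 10 × 7.5 = 75 V
I_R2 = V/R2 = 75/30 = 2.5 A

Final answer: 2.5 A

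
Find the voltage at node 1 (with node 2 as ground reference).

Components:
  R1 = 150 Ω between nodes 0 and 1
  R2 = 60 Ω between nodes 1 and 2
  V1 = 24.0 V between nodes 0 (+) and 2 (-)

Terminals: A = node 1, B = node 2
Nodal analysis, taking node 2 as the 0 V reference.
Source V1 fixes V_0 = 24 V.
KCL at each unknown node (sum of currents leaving = 0; resistances in Ω):
  Node 1: (V_1 - 24)/150 + (V_1 - 0)/60 = 0
Collecting terms: 0.02333 × V_1 = 0.16  =>  V_1 = 6.857 V
The requested potential is V_1 = 6.857 V.

Final answer: V_1 = 6.857 V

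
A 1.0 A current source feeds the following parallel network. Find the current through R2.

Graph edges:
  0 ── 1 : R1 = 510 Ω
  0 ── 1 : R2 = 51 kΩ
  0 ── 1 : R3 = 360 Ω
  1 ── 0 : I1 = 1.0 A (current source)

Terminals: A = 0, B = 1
All resistors sit directly between nodes 0 and 1, so they are in parallel and share one voltage V; the full source current 1 A splits among them.
1/R_par = 1/510 + 1/51000 + 1/360 = 0.004758 S  =>  R_par = 210.2 Ω
V = I × R_par = 1 × 210.2 = 210.2 V
I_R2 = V/R2 = 210.2/51000 = 0.004121 A

Final answer: 0.004121 A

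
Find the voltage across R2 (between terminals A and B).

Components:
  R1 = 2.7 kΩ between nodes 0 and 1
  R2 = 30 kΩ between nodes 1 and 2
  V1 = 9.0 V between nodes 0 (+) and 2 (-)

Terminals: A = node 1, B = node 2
R1 and R2 are in series across V1 (node 0 → node 1 → node 2), and the output A–B is taken across R2, so this is a voltage divider.
Series current: I = V1/(R1 + R2) = 9/(2700 + 30000) = 9/32700 = 0.0002752 A
V_R2 = I × R2 = V1 × R2/(R1 + R2) = 9 × 30000/32700 = 8.257 V

Final answer: 8.257 V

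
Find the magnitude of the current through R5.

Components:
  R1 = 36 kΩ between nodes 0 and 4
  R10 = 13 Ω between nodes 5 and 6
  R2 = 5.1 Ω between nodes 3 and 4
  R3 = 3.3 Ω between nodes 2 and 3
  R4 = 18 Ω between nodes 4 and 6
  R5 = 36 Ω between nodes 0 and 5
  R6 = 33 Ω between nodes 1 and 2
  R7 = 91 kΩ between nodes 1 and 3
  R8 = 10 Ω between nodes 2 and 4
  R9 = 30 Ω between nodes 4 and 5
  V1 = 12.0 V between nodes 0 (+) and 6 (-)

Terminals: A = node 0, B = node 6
Nodal analysis, taking node 6 as the 0 V reference.
Source V1 fixes V_0 = 12 V.
KCL at each unknown node (sum of currents leaving = 0; resistances in Ω):
  Node 1: (V_1 - V_2)/33 + (V_1 - V_3)/91000 = 0
  Node 2: (V_2 - V_3)/3.3 + (V_2 - V_1)/33 + (V_2 - V_4)/10 = 0
  Node 3: (V_3 - V_4)/5.1 + (V_3 - V_2)/3.3 + (V_3 - V_1)/91000 = 0
  Node 4: (V_4 - 12)/36000 + (V_4 - V_3)/5.1 + (V_4 - 0)/18 + (V_4 - V_2)/10 + (V_4 - V_5)/30 = 0
  Node 5: (V_5 - 12)/36 + (V_5 - V_4)/30 + (V_5 - 0)/13 = 0
Collecting terms (coefficients in siemens):
  0.03031·V_1 - 0.0303·V_2 - 0.00001099·V_3 = 0
  0.4333·V_2 - 0.0303·V_1 - 0.303·V_3 - 0.1·V_4 = 0
  0.4991·V_3 - 0.00001099·V_1 - 0.303·V_2 - 0.1961·V_4 = 0
  0.385·V_4 - 0.1·V_2 - 0.1961·V_3 - 0.03333·V_5 = 0.0003333
  0.138·V_5 - 0.03333·V_4 = 0.3333
Solving these 5 simultaneous equations (Gaussian elimination) gives:
  V_1 = 0.9995 V, V_2 = 0.9995 V, V_3 = 0.9995 V, V_4 = 0.9995 V
  V_5 = 2.656 V
I_R5 = (V_0 - V_5)/R5 = (12 - 2.656)/36 = 0.2595 A
|I_R5| = 0.2595 A

Final answer: |I_R5| = 0.2595 A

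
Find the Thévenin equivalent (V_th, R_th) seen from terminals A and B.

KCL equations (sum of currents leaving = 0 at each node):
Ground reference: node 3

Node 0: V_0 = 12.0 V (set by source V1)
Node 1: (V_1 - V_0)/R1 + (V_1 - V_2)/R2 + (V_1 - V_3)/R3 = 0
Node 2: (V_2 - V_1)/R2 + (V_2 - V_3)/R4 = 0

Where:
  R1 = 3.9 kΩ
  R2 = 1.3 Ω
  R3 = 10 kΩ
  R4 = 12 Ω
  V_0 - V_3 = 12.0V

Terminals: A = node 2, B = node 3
Step 1 — V_th is the open-circuit voltage V_A - V_B (nothing connected across the terminals).
Nodal analysis, taking node 3 as the 0 V reference.
Source V1 fixes V_0 = 12 V.
KCL at each unknown node (sum of currents leaving = 0; resistances in Ω):
  Node 1: (V_1 - 12)/3900 + (V_1 - V_2)/1.3 + (V_1 - 0)/10000 = 0
  Node 2: (V_2 - V_1)/1.3 + (V_2 - 0)/12 = 0
Collecting terms (coefficients in siemens):
  0.7696·V_1 - 0.7692·V_2 = 0.003077
  0.8526·V_2 - 0.7692·V_1 = 0
Determinant D = (0.7696)(0.8526) - (-0.7692)(-0.7692) = 0.06441
V_1 = [(0.003077)(0.8526) - (-0.7692)(0)]/D = 0.04073 V
V_2 = [(0.7696)(0) - (0.003077)(-0.7692)]/D = 0.03675 V
V_th = V_2 - V_3 = 0.03675 - 0 = 0.03675 V
Step 2 — R_th: zero the source — replace V1 by a short circuit (node 3 merges into node 0) — and find the resistance seen between A (node 2) and B (node 0).
Reduce the network between node 2 (A) and node 0 (B) by series/parallel combination:
  Rp1 = R1 ‖ R3 (parallel, both between nodes 0 and 1) = 1/(1/3900 + 1/10000) = 2806 Ω
  Rs1 = R2 + Rp1 (series, joined only at node 1) = 1.3 + 2806 = 2807 Ω
  Rp2 = R4 ‖ Rs1 (parallel, both between nodes 0 and 2) = 1/(1/12 + 1/2807) = 11.95 Ω
R_th = 11.95 Ω

Final answer: V_th = 0.03675 V, R_th = 11.95 Ω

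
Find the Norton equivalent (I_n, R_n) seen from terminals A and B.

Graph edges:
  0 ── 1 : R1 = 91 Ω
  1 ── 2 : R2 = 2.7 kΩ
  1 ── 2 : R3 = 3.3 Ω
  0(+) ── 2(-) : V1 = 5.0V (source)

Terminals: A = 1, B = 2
Find the Thévenin equivalent first; then I_n = V_th/R_th and R_n = R_th.
Step 1 — V_th is the open-circuit voltage V_A - V_B (nothing connected across the terminals).
Nodal analysis, taking node 2 as the 0 V reference.
Source V1 fixes V_0 = 5 V.
KCL at each unknown node (sum of currents leaving = 0; resistances in Ω):
  Node 1: (V_1 - 5)/91 + (V_1 - 0)/2700 + (V_1 - 0)/3.3 = 0
Collecting terms: 0.3144 × V_1 = 0.05495  =>  V_1 = 0.1748 V
V_th = V_1 - V_2 = 0.1748 - 0 = 0.1748 V
Step 2 — R_th: zero the source — replace V1 by a short circuit (node 2 merges into node 0) — and find the resistance seen between A (node 1) and B (node 0).
Reduce the network between node 1 (A) and node 0 (B) by series/parallel combination:
  Rp1 = R1 ‖ R2 ‖ R3 (parallel, all between nodes 0 and 1) = 1/(1/91 + 1/2700 + 1/3.3) = 3.181 Ω
R_th = 3.181 Ω
I_n = V_th/R_th = 0.1748/3.181 = 0.05495 A, and R_n = R_th = 3.181 Ω

Final answer: I_n = 0.05495 A, R_n = 3.181 Ω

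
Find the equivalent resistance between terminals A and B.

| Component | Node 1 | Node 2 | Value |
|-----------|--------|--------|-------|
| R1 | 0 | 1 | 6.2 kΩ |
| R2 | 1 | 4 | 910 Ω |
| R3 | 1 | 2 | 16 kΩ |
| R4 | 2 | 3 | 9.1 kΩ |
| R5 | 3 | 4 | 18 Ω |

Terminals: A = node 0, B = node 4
Reduce the network between node 0 (A) and node 4 (B) by series/parallel combination:
  Rs1 = R3 + R4 (series, joined only at node 2) = 16000 + 9100 = 25100 Ω
  Rs2 = R5 + Rs1 (series, joined only at node 3) = 18 + 25100 = 25120 Ω
  Rp1 = R2 ‖ Rs2 (parallel, both between nodes 1 and 4) = 1/(1/910 + 1/25120) = 878.2 Ω
  Rs3 = R1 + Rp1 (series, joined only at node 1) = 6200 + 878.2 = 7078 Ω
R_eq = 7.078 kΩ

Final answer: 7.078 kΩ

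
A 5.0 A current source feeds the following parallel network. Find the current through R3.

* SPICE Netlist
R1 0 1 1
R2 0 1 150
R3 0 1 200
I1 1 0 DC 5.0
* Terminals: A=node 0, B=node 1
All resistors sit directly between nodes 0 and 1, so they are in parallel and share one voltage V; the full source current 5 A splits among them.
1/R_par = 1/1 + 1/150 + 1/200 = 1.012 S  =>  R_par = 0.9885 Ω
V = I × R_par = 5 × 0.9885 = 4.942 V
I_R3 = V/R3 = 4.942/200 = 0.02471 A

Final answer: 0.02471 A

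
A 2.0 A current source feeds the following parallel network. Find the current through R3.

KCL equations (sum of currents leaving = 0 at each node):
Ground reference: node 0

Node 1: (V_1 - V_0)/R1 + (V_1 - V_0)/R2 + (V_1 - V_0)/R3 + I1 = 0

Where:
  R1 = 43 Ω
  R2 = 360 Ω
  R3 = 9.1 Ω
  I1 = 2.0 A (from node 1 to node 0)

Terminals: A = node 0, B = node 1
All resistors sit directly between nodes 0 and 1, so they are in parallel and share one voltage V; the full source current 2 A splits among them.
1/R_par = 1/43 + 1/360 + 1/9.1 = 0.1359 S  =>  R_par = 7.357 Ω
V = I × R_par = 2 × 7.357 = 14.71 V
I_R3 = V/R3 = 14.71/9.1 = 1.617 A

Final answer: 1.617 A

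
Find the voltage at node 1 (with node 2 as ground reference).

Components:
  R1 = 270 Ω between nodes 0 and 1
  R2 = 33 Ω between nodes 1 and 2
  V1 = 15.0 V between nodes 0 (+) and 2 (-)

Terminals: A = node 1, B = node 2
Nodal analysis, taking node 2 as the 0 V reference.
Source V1 fixes V_0 = 15 V.
KCL at each unknown node (sum of currents leaving = 0; resistances in Ω):
  Node 1: (V_1 - 15)/270 + (V_1 - 0)/33 = 0
Collecting terms: 0.03401 × V_1 = 0.05556  =>  V_1 = 1.634 V
The requested potential is V_1 = 1.634 V.

Final answer: V_1 = 1.634 V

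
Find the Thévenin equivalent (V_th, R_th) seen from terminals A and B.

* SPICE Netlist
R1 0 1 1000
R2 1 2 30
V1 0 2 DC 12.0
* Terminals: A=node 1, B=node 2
Step 1 — V_th is the open-circuit voltage V_A - V_B (nothing connected across the terminals).
Nodal analysis, taking node 2 as the 0 V reference.
Source V1 fixes V_0 = 12 V.
KCL at each unknown node (sum of currents leaving = 0; resistances in Ω):
  Node 1: (V_1 - 12)/1000 + (V_1 - 0)/30 = 0
Collecting terms: 0.03433 × V_1 = 0.012  =>  V_1 = 0.3495 V
V_th = V_1 - V_2 = 0.3495 - 0 = 0.3495 V
Step 2 — R_th: zero the source — replace V1 by a short circuit (node 2 merges into node 0) — and find the resistance seen between A (node 1) and B (node 0).
Reduce the network between node 1 (A) and node 0 (B) by series/parallel combination:
  Rp1 = R1 ‖ R2 (parallel, both between nodes 0 and 1) = 1/(1/1000 + 1/30) = 29.13 Ω
R_th = 29.13 Ω

Final answer: V_th = 0.3495 V, R_th = 29.13 Ω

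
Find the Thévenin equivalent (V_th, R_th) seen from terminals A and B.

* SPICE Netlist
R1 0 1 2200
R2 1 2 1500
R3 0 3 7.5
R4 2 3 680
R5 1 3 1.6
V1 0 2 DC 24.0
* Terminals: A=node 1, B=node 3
Step 1 — V_th is the open-circuit voltage V_A - V_B (nothing connected across the terminals).
Nodal analysis, taking node 2 as the 0 V reference.
Source V1 fixes V_0 = 24 V.
KCL at each unknown node (sum of currents leaving = 0; resistances in Ω):
  Node 1: (V_1 - 24)/2200 + (V_1 - 0)/1500 + (V_1 - V_3)/1.6 = 0
  Node 3: (V_3 - 24)/7.5 + (V_3 - 0)/680 + (V_3 - V_1)/1.6 = 0
Collecting terms (coefficients in siemens):
  0.6261·V_1 - 0.625·V_3 = 0.01091
  0.7598·V_3 - 0.625·V_1 = 3.2
Determinant D = (0.6261)(0.7598) - (-0.625)(-0.625) = 0.0851
V_1 = [(0.01091)(0.7598) - (-0.625)(3.2)]/D = 23.6 V
V_3 = [(0.6261)(3.2) - (0.01091)(-0.625)]/D = 23.62 V
V_th = V_1 - V_3 = 23.6 - 23.62 = -0.02488 V
Step 2 — R_th: zero the source — replace V1 by a short circuit (node 2 merges into node 0) — and find the resistance seen between A (node 1) and B (node 3).
Reduce the network between node 1 (A) and node 3 (B) by series/parallel combination:
  Rp1 = R1 ‖ R2 (parallel, both between nodes 0 and 1) = 1/(1/2200 + 1/1500) = 891.9 Ω
  Rp2 = R3 ‖ R4 (parallel, both between nodes 0 and 3) = 1/(1/7.5 + 1/680) = 7.418 Ω
  Rs1 = Rp1 + Rp2 (series, joined only at node 0) = 891.9 + 7.418 = 899.3 Ω
  Rp3 = R5 ‖ Rs1 (parallel, both between nodes 1 and 3) = 1/(1/1.6 + 1/899.3) = 1.597 Ω
R_th = 1.597 Ω

Final answer: V_th = -0.02488 V, R_th = 1.597 Ω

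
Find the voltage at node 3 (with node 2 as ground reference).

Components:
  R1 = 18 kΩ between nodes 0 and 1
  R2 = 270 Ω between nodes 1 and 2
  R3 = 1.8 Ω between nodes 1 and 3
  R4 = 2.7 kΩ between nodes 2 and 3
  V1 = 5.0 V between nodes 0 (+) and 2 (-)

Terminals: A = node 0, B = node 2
Nodal analysis, taking node 2 as the 0 V reference.
Source V1 fixes V_0 = 5 V.
KCL at each unknown node (sum of currents leaving = 0; resistances in Ω):
  Node 1: (V_1 - 5)/18000 + (V_1 - 0)/270 + (V_1 - V_3)/1.8 = 0
  Node 3: (V_3 - V_1)/1.8 + (V_3 - 0)/2700 = 0
Collecting terms (coefficients in siemens):
  0.5593·V_1 - 0.5556·V_3 = 0.0002778
  0.5559·V_3 - 0.5556·V_1 = 0
Determinant D = (0.5593)(0.5559) - (-0.5556)(-0.5556) = 0.002296
V_1 = [(0.0002778)(0.5559) - (-0.5556)(0)]/D = 0.06727 V
V_3 = [(0.5593)(0) - (0.0002778)(-0.5556)]/D = 0.06722 V
The requested potential is V_3 = 0.06722 V.

Final answer: V_3 = 0.06722 V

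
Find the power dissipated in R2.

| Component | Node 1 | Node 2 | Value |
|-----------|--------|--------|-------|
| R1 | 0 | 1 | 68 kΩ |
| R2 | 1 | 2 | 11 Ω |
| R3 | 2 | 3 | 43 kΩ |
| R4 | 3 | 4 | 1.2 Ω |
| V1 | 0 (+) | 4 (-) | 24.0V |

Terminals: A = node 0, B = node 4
Nodal analysis, taking node 4 as the 0 V reference.
Source V1 fixes V_0 = 24 V.
KCL at each unknown node (sum of currents leaving = 0; resistances in Ω):
  Node 1: (V_1 - 24)/68000 + (V_1 - V_2)/11 = 0
  Node 2: (V_2 - V_1)/11 + (V_2 - V_3)/43000 = 0
  Node 3: (V_3 - V_2)/43000 + (V_3 - 0)/1.2 = 0
Collecting terms (coefficients in siemens):
  0.09092·V_1 - 0.09091·V_2 = 0.0003529
  0.09093·V_2 - 0.09091·V_1 - 0.00002326·V_3 = 0
  0.8334·V_3 - 0.00002326·V_2 = 0
Solving these 3 simultaneous equations (Gaussian elimination) gives:
  V_1 = 9.299 V, V_2 = 9.297 V, V_3 = 0.0002594 V
I_R2 = (V_1 - V_2)/R2 = (9.299 - 9.297)/11 = 0.0002162 A
P_R2 = I_R2² × R2 = (0.0002162)² × 11 = 0.0000005141 W

Final answer: 5.141e-07 W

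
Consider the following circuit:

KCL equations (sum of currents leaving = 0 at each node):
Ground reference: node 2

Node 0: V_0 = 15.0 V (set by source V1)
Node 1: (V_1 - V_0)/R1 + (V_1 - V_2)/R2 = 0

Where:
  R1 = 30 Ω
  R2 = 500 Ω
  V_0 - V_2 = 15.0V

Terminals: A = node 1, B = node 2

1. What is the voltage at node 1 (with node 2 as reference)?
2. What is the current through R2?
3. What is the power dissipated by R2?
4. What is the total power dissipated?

Nodal analysis, taking node 2 as the 0 V reference.
Source V1 fixes V_0 = 15 V.
KCL at each unknown node (sum of currents leaving = 0; resistances in Ω):
  Node 1: (V_1 - 15)/30 + (V_1 - 0)/500 = 0
Collecting terms: 0.03533 × V_1 = 0.5  =>  V_1 = 14.15 V
Part 1:
  Read off the nodal solution: V_1 = 14.15 V
Part 2:
  I_R2 = (V_1 - V_2)/R2 = (14.15 - 0)/500 = 0.0283 A
  Magnitude: I_R2 = 0.0283 A
Part 3:
  I_R2 = (V_1 - V_2)/R2 = (14.15 - 0)/500 = 0.0283 A
  P_R2 = I_R2² × R2 = (0.0283)² × 500 = 0.4005 W
Part 4:
  Power in each resistor, P = (ΔV)²/R:
    P_R1 = (15 - 14.15)²/30 = 0.02403 W
    P_R2 = (14.15 - 0)²/500 = 0.4005 W
  P_total = P_R1 + P_R2 = 0.4245 W

Final answers:
1. V_1 = 14.15 V
2. I_R2 = 0.0283 A
3. P_R2 = 0.4005 W
4. P_total = 0.4245 W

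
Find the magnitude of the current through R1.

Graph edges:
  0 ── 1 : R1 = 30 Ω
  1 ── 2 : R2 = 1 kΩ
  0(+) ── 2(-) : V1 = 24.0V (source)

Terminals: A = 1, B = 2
Nodal analysis, taking node 2 as the 0 V reference.
Source V1 fixes V_0 = 24 V.
KCL at each unknown node (sum of currents leaving = 0; resistances in Ω):
  Node 1: (V_1 - 24)/30 + (V_1 - 0)/1000 = 0
Collecting terms: 0.03433 × V_1 = 0.8  =>  V_1 = 23.3 V
I_R1 = (V_0 - V_1)/R1 = (24 - 23.3)/30 = 0.0233 A
|I_R1| = 0.0233 A

Final answer: |I_R1| = 0.0233 A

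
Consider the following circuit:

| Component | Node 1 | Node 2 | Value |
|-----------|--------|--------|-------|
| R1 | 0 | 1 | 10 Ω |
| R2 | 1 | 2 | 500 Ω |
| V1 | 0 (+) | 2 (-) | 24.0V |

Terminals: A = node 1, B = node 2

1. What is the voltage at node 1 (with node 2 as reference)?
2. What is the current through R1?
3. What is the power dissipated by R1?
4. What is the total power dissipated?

Nodal analysis, taking node 2 as the 0 V reference.
Source V1 fixes V_0 = 24 V.
KCL at each unknown node (sum of currents leaving = 0; resistances in Ω):
  Node 1: (V_1 - 24)/10 + (V_1 - 0)/500 = 0
Collecting terms: 0.102 × V_1 = 2.4  =>  V_1 = 23.53 V
Part 1:
  Read off the nodal solution: V_1 = 23.53 V
Part 2:
  I_R1 = (V_0 - V_1)/R1 = (24 - 23.53)/10 = 0.04706 A
  Magnitude: I_R1 = 0.04706 A
Part 3:
  I_R1 = (V_0 - V_1)/R1 = (24 - 23.53)/10 = 0.04706 A
  P_R1 = I_R1² × R1 = (0.04706)² × 10 = 0.02215 W
Part 4:
  Power in each resistor, P = (ΔV)²/R:
    P_R1 = (24 - 23.53)²/10 = 0.02215 W
    P_R2 = (23.53 - 0)²/500 = 1.107 W
  P_total = P_R1 + P_R2 = 1.129 W

Final answers:
1. V_1 = 23.53 V
2. I_R1 = 0.04706 A
3. P_R1 = 0.02215 W
4. P_total = 1.129 W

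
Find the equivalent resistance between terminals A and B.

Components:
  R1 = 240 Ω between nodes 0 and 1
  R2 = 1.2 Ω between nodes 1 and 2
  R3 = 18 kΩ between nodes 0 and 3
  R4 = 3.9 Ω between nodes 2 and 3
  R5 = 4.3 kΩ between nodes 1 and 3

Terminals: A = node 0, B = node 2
The network is not a plain series/parallel combination. Inject a 1 A test current into terminal A (node 0) and return it from terminal B (node 2); then R_eq = V_A / (1 A).
Nodal analysis, taking node 2 as the 0 V reference.
Current source I_test pushes 1 A into node 0 and draws it out of node 2.
KCL at each unknown node (sum of currents leaving = 0; resistances in Ω):
  Node 0: (V_0 - V_1)/240 + (V_0 - V_3)/18000 - 1 = 0
  Node 1: (V_1 - V_0)/240 + (V_1 - 0)/1.2 + (V_1 - V_3)/4300 = 0
  Node 3: (V_3 - V_0)/18000 + (V_3 - V_1)/4300 + (V_3 - 0)/3.9 = 0
Collecting terms (coefficients in siemens):
  0.004222·V_0 - 0.004167·V_1 - 0.00005556·V_3 = 1
  0.8377·V_1 - 0.004167·V_0 - 0.0002326·V_3 = 0
  0.2567·V_3 - 0.00005556·V_0 - 0.0002326·V_1 = 0
Solving these 3 simultaneous equations (Gaussian elimination) gives:
  V_0 = 238 V, V_1 = 1.184 V, V_3 = 0.05258 V
R_eq = V_0 / 1 A = 238 Ω

Final answer: 238 Ω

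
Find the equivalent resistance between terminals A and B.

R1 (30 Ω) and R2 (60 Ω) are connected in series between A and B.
Reduce the network between node 0 (A) and node 2 (B) by series/parallel combination:
  Rs1 = R1 + R2 (series, joined only at node 1) = 30 + 60 = 90 Ω
R_eq = 90 Ω

Final answer: 90 Ω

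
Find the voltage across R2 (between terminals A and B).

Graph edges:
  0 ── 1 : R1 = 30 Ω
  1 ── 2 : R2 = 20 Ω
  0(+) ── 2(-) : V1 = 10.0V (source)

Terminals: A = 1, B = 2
R1 and R2 are in series across V1 (node 0 → node 1 → node 2), and the output A–B is taken across R2, so this is a voltage divider.
Series current: I = V1/(R1 + R2) = 10/(30 + 20) = 10/50 = 0.2 A
V_R2 = I × R2 = V1 × R2/(R1 + R2) = 10 × 20/50 = 4 V

Final answer: 4 V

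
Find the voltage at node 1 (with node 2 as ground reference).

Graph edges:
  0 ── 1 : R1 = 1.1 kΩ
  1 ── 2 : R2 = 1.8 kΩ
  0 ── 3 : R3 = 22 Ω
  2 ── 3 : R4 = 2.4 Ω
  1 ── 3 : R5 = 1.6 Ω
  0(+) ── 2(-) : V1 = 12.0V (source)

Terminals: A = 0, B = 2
Nodal analysis, taking node 2 as the 0 V reference.
Source V1 fixes V_0 = 12 V.
KCL at each unknown node (sum of currents leaving = 0; resistances in Ω):
  Node 1: (V_1 - 12)/1100 + (V_1 - 0)/1800 + (V_1 - V_3)/1.6 = 0
  Node 3: (V_3 - 12)/22 + (V_3 - 0)/2.4 + (V_3 - V_1)/1.6 = 0
Collecting terms (coefficients in siemens):
  0.6265·V_1 - 0.625·V_3 = 0.01091
  1.087·V_3 - 0.625·V_1 = 0.5455
Determinant D = (0.6265)(1.087) - (-0.625)(-0.625) = 0.2904
V_1 = [(0.01091)(1.087) - (-0.625)(0.5455)]/D = 1.215 V
V_3 = [(0.6265)(0.5455) - (0.01091)(-0.625)]/D = 1.2 V
The requested potential is V_1 = 1.215 V.

Final answer: V_1 = 1.215 V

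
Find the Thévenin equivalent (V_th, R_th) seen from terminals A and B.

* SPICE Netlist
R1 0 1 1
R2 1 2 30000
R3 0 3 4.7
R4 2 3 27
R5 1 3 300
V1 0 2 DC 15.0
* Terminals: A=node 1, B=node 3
Step 1 — V_th is the open-circuit voltage V_A - V_B (nothing connected across the terminals).
Nodal analysis, taking node 2 as the 0 V reference.
Source V1 fixes V_0 = 15 V.
KCL at each unknown node (sum of currents leaving = 0; resistances in Ω):
  Node 1: (V_1 - 15)/1 + (V_1 - 0)/30000 + (V_1 - V_3)/300 = 0
  Node 3: (V_3 - 15)/4.7 + (V_3 - 0)/27 + (V_3 - V_1)/300 = 0
Collecting terms (coefficients in siemens):
  1.003·V_1 - 0.003333·V_3 = 15
  0.2531·V_3 - 0.003333·V_1 = 3.191
Determinant D = (1.003)(0.2531) - (-0.003333)(-0.003333) = 0.254
V_1 = [(15)(0.2531) - (-0.003333)(3.191)]/D = 14.99 V
V_3 = [(1.003)(3.191) - (15)(-0.003333)]/D = 12.81 V
V_th = V_1 - V_3 = 14.99 - 12.81 = 2.187 V
Step 2 — R_th: zero the source — replace V1 by a short circuit (node 2 merges into node 0) — and find the resistance seen between A (node 1) and B (node 3).
Reduce the network between node 1 (A) and node 3 (B) by series/parallel combination:
  Rp1 = R1 ‖ R2 (parallel, both between nodes 0 and 1) = 1/(1/1 + 1/30000) = 1 Ω
  Rp2 = R3 ‖ R4 (parallel, both between nodes 0 and 3) = 1/(1/4.7 + 1/27) = 4.003 Ω
  Rs1 = Rp1 + Rp2 (series, joined only at node 0) = 1 + 4.003 = 5.003 Ω
  Rp3 = R5 ‖ Rs1 (parallel, both between nodes 1 and 3) = 1/(1/300 + 1/5.003) = 4.921 Ω
R_th = 4.921 Ω

Final answer: V_th = 2.187 V, R_th = 4.921 Ω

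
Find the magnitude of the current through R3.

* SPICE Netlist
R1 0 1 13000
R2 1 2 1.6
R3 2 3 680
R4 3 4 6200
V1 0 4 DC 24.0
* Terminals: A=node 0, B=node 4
Nodal analysis, taking node 4 as the 0 V reference.
Source V1 fixes V_0 = 24 V.
KCL at each unknown node (sum of currents leaving = 0; resistances in Ω):
  Node 1: (V_1 - 24)/13000 + (V_1 - V_2)/1.6 = 0
  Node 2: (V_2 - V_1)/1.6 + (V_2 - V_3)/680 = 0
  Node 3: (V_3 - V_2)/680 + (V_3 - 0)/6200 = 0
Collecting terms (coefficients in siemens):
  0.6251·V_1 - 0.625·V_2 = 0.001846
  0.6265·V_2 - 0.625·V_1 - 0.001471·V_3 = 0
  0.001632·V_3 - 0.001471·V_2 = 0
Solving these 3 simultaneous equations (Gaussian elimination) gives:
  V_1 = 8.307 V, V_2 = 8.305 V, V_3 = 7.484 V
I_R3 = (V_2 - V_3)/R3 = (8.305 - 7.484)/680 = 0.001207 A
|I_R3| = 0.001207 A

Final answer: |I_R3| = 0.001207 A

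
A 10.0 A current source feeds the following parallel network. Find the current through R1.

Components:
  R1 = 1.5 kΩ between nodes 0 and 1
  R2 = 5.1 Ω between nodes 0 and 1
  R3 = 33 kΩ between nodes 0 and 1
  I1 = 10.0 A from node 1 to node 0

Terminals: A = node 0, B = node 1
All resistors sit directly between nodes 0 and 1, so they are in parallel and share one voltage V; the full source current 10 A splits among them.
1/R_par = 1/1500 + 1/5.1 + 1/33000 = 0.1968 S  =>  R_par = 5.082 Ω
V = I × R_par = 10 × 5.082 = 50.82 V
I_R1 = V/R1 = 50.82/1500 = 0.03388 A

Final answer: 0.03388 A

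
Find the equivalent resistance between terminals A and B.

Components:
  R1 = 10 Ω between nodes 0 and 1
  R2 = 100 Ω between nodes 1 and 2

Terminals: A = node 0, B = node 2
Reduce the network between node 0 (A) and node 2 (B) by series/parallel combination:
  Rs1 = R1 + R2 (series, joined only at node 1) = 10 + 100 = 110 Ω
R_eq = 110 Ω

Final answer: 110 Ω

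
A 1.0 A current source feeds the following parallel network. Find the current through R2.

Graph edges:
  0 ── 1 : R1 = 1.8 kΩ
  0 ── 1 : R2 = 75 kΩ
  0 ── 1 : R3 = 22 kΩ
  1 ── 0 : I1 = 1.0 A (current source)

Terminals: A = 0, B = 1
All resistors sit directly between nodes 0 and 1, so they are in parallel and share one voltage V; the full source current 1 A splits among them.
1/R_par = 1/1800 + 1/75000 + 1/22000 = 0.0006143 S  =>  R_par = 1628 Ω
V = I × R_par = 1 × 1628 = 1628 V
I_R2 = V/R2 = 1628/75000 = 0.0217 A

Final answer: 0.0217 A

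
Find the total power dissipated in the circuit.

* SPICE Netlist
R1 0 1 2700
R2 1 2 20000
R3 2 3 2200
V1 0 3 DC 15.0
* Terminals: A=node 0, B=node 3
Nodal analysis, taking node 3 as the 0 V reference.
Source V1 fixes V_0 = 15 V.
KCL at each unknown node (sum of currents leaving = 0; resistances in Ω):
  Node 1: (V_1 - 15)/2700 + (V_1 - V_2)/20000 = 0
  Node 2: (V_2 - V_1)/20000 + (V_2 - 0)/2200 = 0
Collecting terms (coefficients in siemens):
  0.0004204·V_1 - 0.00005·V_2 = 0.005556
  0.0005045·V_2 - 0.00005·V_1 = 0
Determinant D = (0.0004204)(0.0005045) - (-0.00005)(-0.00005) = 0.0000002096
V_1 = [(0.005556)(0.0005045) - (-0.00005)(0)]/D = 13.37 V
V_2 = [(0.0004204)(0) - (0.005556)(-0.00005)]/D = 1.325 V
Power in each resistor, P = (ΔV)²/R:
  P_R1 = (15 - 13.37)²/2700 = 0.0009798 W
  P_R2 = (13.37 - 1.325)²/20000 = 0.007258 W
  P_R3 = (1.325 - 0)²/2200 = 0.0007984 W
P_total = P_R1 + P_R2 + P_R3 = 0.009036 W

Final answer: 0.009036 W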